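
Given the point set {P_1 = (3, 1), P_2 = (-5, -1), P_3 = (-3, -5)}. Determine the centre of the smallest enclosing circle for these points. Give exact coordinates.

(-2/3, -4/3)

Side lengths²: P_1P_2² = 68, P_1P_3² = 72, P_2P_3² = 20.
Since P_1P_3² = 72 < 68 + 20 = 88, the triangle is acute, so the smallest enclosing circle is the circumcircle.
Circumcentre = (-2/3, -4/3), r² = 170/9.
Centre = (-2/3, -4/3).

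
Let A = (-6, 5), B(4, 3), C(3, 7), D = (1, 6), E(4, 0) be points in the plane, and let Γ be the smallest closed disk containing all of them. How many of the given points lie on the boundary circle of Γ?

The minimum enclosing circle of a finite set is fixed by two of the points (as a diameter) or three (as a circumcircle).
The minimum enclosing circle is determined by three boundary points: A, C, E.
Their circumcentre is (-21/26, 75/26) with r² = 10625/338.
The farthest remaining point B is at distance² 7817/338 ≤ 10625/338.
The points at distance exactly r from the centre are A, C, E — 3 points.

3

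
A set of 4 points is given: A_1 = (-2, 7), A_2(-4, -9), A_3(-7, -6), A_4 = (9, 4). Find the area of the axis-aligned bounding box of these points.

x ranges over [-7, 9], width 16.
y ranges over [-9, 7], height 16.
Area = 16 × 16 = 256.

256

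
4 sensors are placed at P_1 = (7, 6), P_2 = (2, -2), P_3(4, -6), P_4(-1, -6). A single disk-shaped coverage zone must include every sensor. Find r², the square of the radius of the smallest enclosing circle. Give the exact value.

52

The minimum enclosing circle of a finite set is fixed by two of the points (as a diameter) or three (as a circumcircle).
The farthest pair is P_1–P_4 with squared distance 208. The circle on this segment as diameter has centre (3, 0) and r² = 208/4 = 52.
Check P_2: distance² to centre = 5 ≤ 52, so it lies inside.
All remaining points lie in this disk, and no smaller disk contains both endpoints, so this is the minimum enclosing circle.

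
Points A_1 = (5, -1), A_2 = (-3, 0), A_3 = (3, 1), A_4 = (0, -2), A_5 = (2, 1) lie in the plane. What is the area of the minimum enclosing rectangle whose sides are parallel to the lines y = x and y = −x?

In coordinates u = x + y, v = x − y the rectangle is axis-aligned; the map (x,y)→(u,v) scales areas by 2.
u-values: 4, -3, 4, -2, 3; range = 4 − (-3) = 7.
v-values: 6, -3, 2, 2, 1; range = 6 − (-3) = 9.
Area = (7 × 9) / 2 = 31.5.

31.5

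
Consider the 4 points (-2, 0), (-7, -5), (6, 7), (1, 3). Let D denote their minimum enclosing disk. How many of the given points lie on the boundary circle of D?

2

The minimum enclosing circle of a finite set is fixed by two of the points (as a diameter) or three (as a circumcircle).
The farthest pair is (-7, -5)–(6, 7) with squared distance 313. The circle on this segment as diameter has centre (-0.5, 1) and r² = 313/4 = 78.25.
Check (-2, 0): distance² to centre = 3.25 ≤ 78.25, so it lies inside.
All remaining points lie in this disk, and no smaller disk contains both endpoints, so this is the minimum enclosing circle.
The points at distance exactly r from the centre are (-7, -5), (6, 7) — 2 points.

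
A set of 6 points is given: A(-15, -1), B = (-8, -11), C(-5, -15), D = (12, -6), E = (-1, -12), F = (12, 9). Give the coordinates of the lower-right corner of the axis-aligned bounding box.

x-range [-15, 12], y-range [-15, 9].
The lower-right corner is (12, -15).

(12, -15)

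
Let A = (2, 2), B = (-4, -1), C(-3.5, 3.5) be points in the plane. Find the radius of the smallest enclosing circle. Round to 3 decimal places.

3.395

Side lengths²: AB² = 45, AC² = 32.5, BC² = 20.5.
Since AB² = 45 < 32.5 + 20.5 = 53, the triangle is acute, so the smallest enclosing circle is the circumcircle.
Circumcentre = (-21/17, 33/34), r² = 13325/1156.
r = √(13325/1156) ≈ 3.395.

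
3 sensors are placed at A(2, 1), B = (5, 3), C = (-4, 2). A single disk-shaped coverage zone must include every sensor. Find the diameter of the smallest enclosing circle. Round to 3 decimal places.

Side lengths²: AB² = 13, AC² = 37, BC² = 82.
Since BC² = 82 ≥ 37 + 13 = 50, the angle opposite BC is not acute, so the smallest enclosing circle has BC as diameter.
Centre = midpoint of BC = (0.5, 2.5), r² = 82/4 = 20.5.
Diameter = 2r = 2√(20.5) ≈ 9.055.

9.055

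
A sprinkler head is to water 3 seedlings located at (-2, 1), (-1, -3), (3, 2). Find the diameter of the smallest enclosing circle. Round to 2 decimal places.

6.41

Call the three points A, B, C in the order given.
Side lengths²: AB² = 17, AC² = 26, BC² = 41.
Since BC² = 41 < 26 + 17 = 43, the triangle is acute, so the smallest enclosing circle is the circumcircle.
Circumcentre = (37/42, -17/42), r² = 9061/882.
Diameter = 2r = 2√(9061/882) ≈ 6.41.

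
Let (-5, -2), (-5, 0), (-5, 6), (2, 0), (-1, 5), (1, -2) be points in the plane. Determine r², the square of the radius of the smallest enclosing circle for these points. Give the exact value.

The minimum enclosing circle of a finite set is fixed by two of the points (as a diameter) or three (as a circumcircle).
The farthest pair is (-5, 6)–(1, -2) with squared distance 100. The circle on this segment as diameter has centre (-2, 2) and r² = 100/4 = 25.
Check (-5, -2): distance² to centre = 25 ≤ 25, so it lies inside.
All remaining points lie in this disk, and no smaller disk contains both endpoints, so this is the minimum enclosing circle.

25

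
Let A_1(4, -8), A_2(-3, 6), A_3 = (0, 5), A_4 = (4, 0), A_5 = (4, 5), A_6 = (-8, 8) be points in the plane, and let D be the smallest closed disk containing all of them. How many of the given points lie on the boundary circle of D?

2

The minimum enclosing circle of a finite set is fixed by two of the points (as a diameter) or three (as a circumcircle).
The farthest pair is A_1–A_6 with squared distance 400. The circle on this segment as diameter has centre (-2, 0) and r² = 400/4 = 100.
Check A_2: distance² to centre = 37 ≤ 100, so it lies inside.
All remaining points lie in this disk, and no smaller disk contains both endpoints, so this is the minimum enclosing circle.
The points at distance exactly r from the centre are A_1, A_6 — 2 points.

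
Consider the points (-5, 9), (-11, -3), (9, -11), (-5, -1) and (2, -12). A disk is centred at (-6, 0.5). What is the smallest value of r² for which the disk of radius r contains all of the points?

The required radius is the distance from (-6, 0.5) to the farthest point.
Squared distances: 73.25, 37.25, 357.25, 3.25, 220.25.
Maximum is 357.25, attained at (9, -11).

357.25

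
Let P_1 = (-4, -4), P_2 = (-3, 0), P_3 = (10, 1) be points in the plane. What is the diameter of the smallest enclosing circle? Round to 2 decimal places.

Side lengths²: P_1P_2² = 17, P_1P_3² = 221, P_2P_3² = 170.
Since P_1P_3² = 221 ≥ 170 + 17 = 187, the angle opposite P_1P_3 is not acute, so the smallest enclosing circle has P_1P_3 as diameter.
Centre = midpoint of P_1P_3 = (3, -1.5), r² = 221/4 = 55.25.
Diameter = 2r = 2√(55.25) ≈ 14.87.

14.87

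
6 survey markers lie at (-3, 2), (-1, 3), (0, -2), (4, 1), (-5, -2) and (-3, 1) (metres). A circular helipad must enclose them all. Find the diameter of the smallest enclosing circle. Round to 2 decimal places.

The minimum enclosing circle of a finite set is fixed by two of the points (as a diameter) or three (as a circumcircle).
The farthest pair is (4, 1)–(-5, -2) with squared distance 90. The circle on this segment as diameter has centre (-0.5, -0.5) and r² = 90/4 = 22.5.
Check (-3, 2): distance² to centre = 12.5 ≤ 22.5, so it lies inside.
All remaining points lie in this disk, and no smaller disk contains both endpoints, so this is the minimum enclosing circle.
Diameter = 2r = 2√(22.5) ≈ 9.49.

9.49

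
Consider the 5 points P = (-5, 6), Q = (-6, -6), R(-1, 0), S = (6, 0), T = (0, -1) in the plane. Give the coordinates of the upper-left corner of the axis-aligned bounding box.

(-6, 6)

x-range [-6, 6], y-range [-6, 6].
The upper-left corner is (-6, 6).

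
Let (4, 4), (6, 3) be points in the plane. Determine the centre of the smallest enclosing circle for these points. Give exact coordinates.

(5, 3.5)

The smallest circle enclosing two points has them as diameter endpoints.
Centre = midpoint = (5, 3.5); r² = |(4, 4)−(6, 3)|²/4 = 5/4 = 1.25.
Centre = (5, 3.5).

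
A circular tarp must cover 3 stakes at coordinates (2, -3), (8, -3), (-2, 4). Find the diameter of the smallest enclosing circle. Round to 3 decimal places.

12.207

Call the three points A, B, C in the order given.
Side lengths²: AB² = 36, AC² = 65, BC² = 149.
Since BC² = 149 ≥ 65 + 36 = 101, the angle opposite BC is not acute, so the smallest enclosing circle has BC as diameter.
Centre = midpoint of BC = (3, 0.5), r² = 149/4 = 37.25.
Diameter = 2r = 2√(37.25) ≈ 12.207.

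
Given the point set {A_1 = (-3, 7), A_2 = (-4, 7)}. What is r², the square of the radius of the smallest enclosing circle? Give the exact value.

0.25

The smallest circle enclosing two points has them as diameter endpoints.
Centre = midpoint = (-3.5, 7); r² = |A_1A_2|²/4 = 1/4 = 0.25.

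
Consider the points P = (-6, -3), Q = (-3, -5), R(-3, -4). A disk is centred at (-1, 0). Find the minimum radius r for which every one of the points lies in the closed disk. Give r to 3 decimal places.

The required radius is the distance from (-1, 0) to the farthest point.
Squared distances: 34, 29, 20.
Maximum is 34, attained at P.
r = √34 ≈ 5.831.

5.831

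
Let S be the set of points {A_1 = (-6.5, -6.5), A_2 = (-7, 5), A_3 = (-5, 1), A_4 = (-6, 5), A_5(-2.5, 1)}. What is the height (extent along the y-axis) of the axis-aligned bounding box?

11.5

max y = 5, min y = -6.5, so height = 11.5.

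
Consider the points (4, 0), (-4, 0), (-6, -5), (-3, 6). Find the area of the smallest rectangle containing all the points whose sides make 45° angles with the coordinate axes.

In coordinates u = x + y, v = x − y the rectangle is axis-aligned; the map (x,y)→(u,v) scales areas by 2.
u-values: 4, -4, -11, 3; range = 4 − (-11) = 15.
v-values: 4, -4, -1, -9; range = 4 − (-9) = 13.
Area = (15 × 13) / 2 = 97.5.

97.5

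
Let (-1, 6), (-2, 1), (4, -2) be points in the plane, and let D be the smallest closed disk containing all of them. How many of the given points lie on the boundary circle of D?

2

Call the three points A, B, C in the order given.
Side lengths²: AB² = 26, AC² = 89, BC² = 45.
Since AC² = 89 ≥ 45 + 26 = 71, the angle opposite AC is not acute, so the smallest enclosing circle has AC as diameter.
Centre = midpoint of AC = (1.5, 2), r² = 89/4 = 22.25.
The points at distance exactly r from the centre are (-1, 6), (4, -2) — 2 points.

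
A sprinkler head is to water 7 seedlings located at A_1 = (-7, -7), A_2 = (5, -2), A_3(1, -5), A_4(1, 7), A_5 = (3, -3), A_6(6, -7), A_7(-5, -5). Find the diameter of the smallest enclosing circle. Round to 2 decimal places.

A smallest enclosing disk is always determined by at most three of the input points on its boundary.
The minimum enclosing circle is determined by three boundary points: A_1, A_4, A_6.
Their circumcentre is (-0.5, -10/7) with r² = 14365/196.
The farthest remaining point A_7 is at distance² 6469/196 ≤ 14365/196.
Diameter = 2r = 2√(14365/196) ≈ 17.12.

17.12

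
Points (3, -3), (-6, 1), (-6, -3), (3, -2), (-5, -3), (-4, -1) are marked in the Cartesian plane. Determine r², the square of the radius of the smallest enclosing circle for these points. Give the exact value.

The farthest pair is (3, -3)–(-6, 1) with squared distance 97. The circle on this segment as diameter has centre (-1.5, -1) and r² = 97/4 = 24.25.
Check (-6, -3): distance² to centre = 24.25 ≤ 24.25, so it lies inside.
All remaining points lie in this disk, and no smaller disk contains both endpoints, so this is the minimum enclosing circle.

24.25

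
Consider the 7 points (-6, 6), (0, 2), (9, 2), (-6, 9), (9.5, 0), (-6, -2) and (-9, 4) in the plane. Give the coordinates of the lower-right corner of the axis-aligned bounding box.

(9.5, -2)

x-range [-9, 9.5], y-range [-2, 9].
The lower-right corner is (9.5, -2).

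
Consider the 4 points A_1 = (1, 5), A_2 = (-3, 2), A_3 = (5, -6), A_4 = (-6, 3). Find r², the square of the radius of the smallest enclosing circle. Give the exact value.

By Welzl's lemma the MEC is supported by two points (diametrically opposite) or three points (on a circumcircle).
The farthest pair is A_3–A_4 with squared distance 202. The circle on this segment as diameter has centre (-0.5, -1.5) and r² = 202/4 = 50.5.
Check A_1: distance² to centre = 44.5 ≤ 50.5, so it lies inside.
All remaining points lie in this disk, and no smaller disk contains both endpoints, so this is the minimum enclosing circle.

50.5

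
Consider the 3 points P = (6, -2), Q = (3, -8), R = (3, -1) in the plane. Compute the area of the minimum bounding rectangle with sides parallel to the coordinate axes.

21

x ranges over [3, 6], width 3.
y ranges over [-8, -1], height 7.
Area = 3 × 7 = 21.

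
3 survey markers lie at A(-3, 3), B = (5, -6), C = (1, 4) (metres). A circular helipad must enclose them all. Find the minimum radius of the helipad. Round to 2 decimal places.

6.02

Side lengths²: AB² = 145, AC² = 17, BC² = 116.
Since AB² = 145 ≥ 116 + 17 = 133, the angle opposite AB is not acute, so the smallest enclosing circle has AB as diameter.
Centre = midpoint of AB = (1, -1.5), r² = 145/4 = 36.25.
r = √(36.25) ≈ 6.02.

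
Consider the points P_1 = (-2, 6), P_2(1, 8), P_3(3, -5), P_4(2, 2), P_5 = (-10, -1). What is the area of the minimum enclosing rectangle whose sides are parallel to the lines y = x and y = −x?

In coordinates u = x + y, v = x − y the rectangle is axis-aligned; the map (x,y)→(u,v) scales areas by 2.
u-values: 4, 9, -2, 4, -11; range = 9 − (-11) = 20.
v-values: -8, -7, 8, 0, -9; range = 8 − (-9) = 17.
Area = (20 × 17) / 2 = 170.

170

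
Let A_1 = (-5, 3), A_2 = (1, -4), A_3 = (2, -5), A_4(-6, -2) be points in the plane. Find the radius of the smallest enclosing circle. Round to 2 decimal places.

5.32

The farthest pair is A_1–A_3 with squared distance 113. The circle on this segment as diameter has centre (-1.5, -1) and r² = 113/4 = 28.25.
Check A_2: distance² to centre = 15.25 ≤ 28.25, so it lies inside.
All remaining points lie in this disk, and no smaller disk contains both endpoints, so this is the minimum enclosing circle.
r = √(28.25) ≈ 5.32.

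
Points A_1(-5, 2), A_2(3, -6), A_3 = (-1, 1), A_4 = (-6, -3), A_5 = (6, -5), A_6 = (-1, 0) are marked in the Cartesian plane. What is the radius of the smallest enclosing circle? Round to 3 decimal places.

The minimum enclosing circle of a finite set is fixed by two of the points (as a diameter) or three (as a circumcircle).
The minimum enclosing circle is determined by three boundary points: A_1, A_4, A_5.
Their circumcentre is (12/31, -52/31) with r² = 40885/961.
The farthest remaining point A_2 is at distance² 24517/961 ≤ 40885/961.
r = √(40885/961) ≈ 6.523.

6.523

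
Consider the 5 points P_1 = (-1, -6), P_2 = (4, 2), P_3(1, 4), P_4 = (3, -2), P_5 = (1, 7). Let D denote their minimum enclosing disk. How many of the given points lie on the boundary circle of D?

2

A smallest enclosing disk is always determined by at most three of the input points on its boundary.
The farthest pair is P_1–P_5 with squared distance 173. The circle on this segment as diameter has centre (0, 0.5) and r² = 173/4 = 43.25.
Check P_2: distance² to centre = 18.25 ≤ 43.25, so it lies inside.
All remaining points lie in this disk, and no smaller disk contains both endpoints, so this is the minimum enclosing circle.
The points at distance exactly r from the centre are P_1, P_5 — 2 points.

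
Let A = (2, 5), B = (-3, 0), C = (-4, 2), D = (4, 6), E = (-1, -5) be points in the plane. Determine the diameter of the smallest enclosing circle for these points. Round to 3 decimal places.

12.083

A smallest enclosing disk is always determined by at most three of the input points on its boundary.
The farthest pair is D–E with squared distance 146. The circle on this segment as diameter has centre (1.5, 0.5) and r² = 146/4 = 36.5.
Check A: distance² to centre = 20.5 ≤ 36.5, so it lies inside.
All remaining points lie in this disk, and no smaller disk contains both endpoints, so this is the minimum enclosing circle.
Diameter = 2r = 2√(36.5) ≈ 12.083.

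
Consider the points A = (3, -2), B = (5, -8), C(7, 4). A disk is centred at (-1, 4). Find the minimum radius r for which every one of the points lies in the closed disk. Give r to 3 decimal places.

13.416

The required radius is the distance from (-1, 4) to the farthest point.
Squared distances: 52, 180, 64.
Maximum is 180, attained at B.
r = √180 ≈ 13.416.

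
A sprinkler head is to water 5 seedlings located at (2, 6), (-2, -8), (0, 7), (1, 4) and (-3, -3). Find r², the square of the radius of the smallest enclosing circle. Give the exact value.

A smallest enclosing disk is always determined by at most three of the input points on its boundary.
The farthest pair is (-2, -8)–(0, 7) with squared distance 229. The circle on this segment as diameter has centre (-1, -0.5) and r² = 229/4 = 57.25.
Check (2, 6): distance² to centre = 51.25 ≤ 57.25, so it lies inside.
All remaining points lie in this disk, and no smaller disk contains both endpoints, so this is the minimum enclosing circle.

57.25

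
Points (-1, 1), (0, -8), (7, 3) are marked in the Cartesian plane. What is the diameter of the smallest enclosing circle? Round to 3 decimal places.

Call the three points A, B, C in the order given.
Side lengths²: AB² = 82, AC² = 68, BC² = 170.
Since BC² = 170 ≥ 82 + 68 = 150, the angle opposite BC is not acute, so the smallest enclosing circle has BC as diameter.
Centre = midpoint of BC = (3.5, -2.5), r² = 170/4 = 42.5.
Diameter = 2r = 2√(42.5) ≈ 13.038.

13.038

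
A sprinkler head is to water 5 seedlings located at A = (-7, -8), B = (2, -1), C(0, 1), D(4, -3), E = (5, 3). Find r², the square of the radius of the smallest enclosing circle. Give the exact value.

66.25

The minimum enclosing circle of a finite set is fixed by two of the points (as a diameter) or three (as a circumcircle).
The farthest pair is A–E with squared distance 265. The circle on this segment as diameter has centre (-1, -2.5) and r² = 265/4 = 66.25.
Check B: distance² to centre = 11.25 ≤ 66.25, so it lies inside.
All remaining points lie in this disk, and no smaller disk contains both endpoints, so this is the minimum enclosing circle.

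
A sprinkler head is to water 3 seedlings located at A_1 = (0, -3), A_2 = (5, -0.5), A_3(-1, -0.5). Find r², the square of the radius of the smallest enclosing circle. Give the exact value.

Side lengths²: A_1A_2² = 31.25, A_1A_3² = 7.25, A_2A_3² = 36.
Since A_2A_3² = 36 < 31.25 + 7.25 = 38.5, the triangle is acute, so the smallest enclosing circle is the circumcircle.
Circumcentre = (2, -0.75), r² = 9.0625.

9.0625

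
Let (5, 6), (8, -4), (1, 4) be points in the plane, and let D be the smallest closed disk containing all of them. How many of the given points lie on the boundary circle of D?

Call the three points A, B, C in the order given.
Side lengths²: AB² = 109, AC² = 20, BC² = 113.
Since BC² = 113 < 109 + 20 = 129, the triangle is acute, so the smallest enclosing circle is the circumcircle.
Circumcentre = (239/46, 14/23), r² = 61585/2116.
The points at distance exactly r from the centre are (5, 6), (8, -4), (1, 4) — 3 points.

3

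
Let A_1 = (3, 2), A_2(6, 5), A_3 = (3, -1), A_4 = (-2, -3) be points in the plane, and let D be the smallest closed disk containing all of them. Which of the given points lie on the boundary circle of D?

The minimum enclosing circle of a finite set is fixed by two of the points (as a diameter) or three (as a circumcircle).
The farthest pair is A_2–A_4 with squared distance 128. The circle on this segment as diameter has centre (2, 1) and r² = 128/4 = 32.
Check A_1: distance² to centre = 2 ≤ 32, so it lies inside.
All remaining points lie in this disk, and no smaller disk contains both endpoints, so this is the minimum enclosing circle.
The points at distance exactly r from the centre are A_2, A_4 — 2 points.

A_2, A_4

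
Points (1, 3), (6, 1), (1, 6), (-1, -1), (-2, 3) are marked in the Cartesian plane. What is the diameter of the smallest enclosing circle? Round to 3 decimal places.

The minimum enclosing circle of a finite set is fixed by two of the points (as a diameter) or three (as a circumcircle).
The minimum enclosing circle is determined by three boundary points: (6, 1), (1, 6), (-1, -1).
Their circumcentre is (35/18, 35/18) with r² = 2809/162.
The farthest remaining point (-2, 3) is at distance² 2701/162 ≤ 2809/162.
Diameter = 2r = 2√(2809/162) ≈ 8.328.

8.328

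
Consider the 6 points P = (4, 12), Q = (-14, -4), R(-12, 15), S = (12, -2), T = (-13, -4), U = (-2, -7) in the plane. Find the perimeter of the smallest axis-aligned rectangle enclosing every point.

96

Width = max x − min x = 12 − (-14) = 26.
Height = max y − min y = 15 − (-7) = 22.
Perimeter = 2(26 + 22) = 96.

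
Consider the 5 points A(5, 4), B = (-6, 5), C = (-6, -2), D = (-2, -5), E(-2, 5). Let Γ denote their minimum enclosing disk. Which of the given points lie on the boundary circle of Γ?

By Welzl's lemma the MEC is supported by two points (diametrically opposite) or three points (on a circumcircle).
The minimum enclosing circle is determined by three boundary points: A, B, D.
Their circumcentre is (-42/53, 68/53) with r² = 114985/2809.
The farthest remaining point C is at distance² 106452/2809 ≤ 114985/2809.
The points at distance exactly r from the centre are A, B, D — 3 points.

A, B, D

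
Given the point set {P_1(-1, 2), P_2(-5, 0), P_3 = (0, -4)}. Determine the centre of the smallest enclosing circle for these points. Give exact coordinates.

Side lengths²: P_1P_2² = 20, P_1P_3² = 37, P_2P_3² = 41.
Since P_2P_3² = 41 < 37 + 20 = 57, the triangle is acute, so the smallest enclosing circle is the circumcircle.
Circumcentre = (-49/26, -16/13), r² = 7585/676.
Centre = (-49/26, -16/13).

(-49/26, -16/13)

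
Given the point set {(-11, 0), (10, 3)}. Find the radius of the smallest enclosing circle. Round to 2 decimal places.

The smallest circle enclosing two points has them as diameter endpoints.
Centre = midpoint = (-0.5, 1.5); r² = |(-11, 0)−(10, 3)|²/4 = 450/4 = 112.5.
r = √(112.5) ≈ 10.61.

10.61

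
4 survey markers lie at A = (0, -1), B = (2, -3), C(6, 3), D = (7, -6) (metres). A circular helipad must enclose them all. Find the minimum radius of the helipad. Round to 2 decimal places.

By Welzl's lemma the MEC is supported by two points (diametrically opposite) or three points (on a circumcircle).
The minimum enclosing circle is determined by three boundary points: A, C, D.
Their circumcentre is (139/29, -49/29) with r² = 19721/841.
The farthest remaining point B is at distance² 8005/841 ≤ 19721/841.
r = √(19721/841) ≈ 4.84.

4.84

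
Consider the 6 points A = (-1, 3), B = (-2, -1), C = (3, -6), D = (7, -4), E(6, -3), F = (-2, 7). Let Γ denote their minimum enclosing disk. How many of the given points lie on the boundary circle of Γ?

3

A smallest enclosing disk is always determined by at most three of the input points on its boundary.
The minimum enclosing circle is determined by three boundary points: C, D, F.
Their circumcentre is (61/31, 33/31) with r² = 48985/961.
The farthest remaining point E is at distance² 31501/961 ≤ 48985/961.
The points at distance exactly r from the centre are C, D, F — 3 points.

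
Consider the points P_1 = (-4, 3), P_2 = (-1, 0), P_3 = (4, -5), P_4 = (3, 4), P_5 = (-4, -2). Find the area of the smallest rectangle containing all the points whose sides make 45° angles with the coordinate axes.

104

In coordinates u = x + y, v = x − y the rectangle is axis-aligned; the map (x,y)→(u,v) scales areas by 2.
u-values: -1, -1, -1, 7, -6; range = 7 − (-6) = 13.
v-values: -7, -1, 9, -1, -2; range = 9 − (-7) = 16.
Area = (13 × 16) / 2 = 104.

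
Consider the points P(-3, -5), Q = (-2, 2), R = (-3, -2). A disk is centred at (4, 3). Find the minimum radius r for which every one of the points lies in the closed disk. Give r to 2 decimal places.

10.63

The required radius is the distance from (4, 3) to the farthest point.
Squared distances: 113, 37, 74.
Maximum is 113, attained at P.
r = √113 ≈ 10.63.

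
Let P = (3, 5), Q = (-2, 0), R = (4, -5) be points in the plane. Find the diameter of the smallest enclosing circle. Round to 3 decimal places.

Side lengths²: PQ² = 50, PR² = 101, QR² = 61.
Since PR² = 101 < 61 + 50 = 111, the triangle is acute, so the smallest enclosing circle is the circumcircle.
Circumcentre = (67/22, -1/22), r² = 6161/242.
Diameter = 2r = 2√(6161/242) ≈ 10.091.

10.091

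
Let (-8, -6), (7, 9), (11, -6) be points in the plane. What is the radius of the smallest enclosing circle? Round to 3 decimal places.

10.977

Call the three points A, B, C in the order given.
Side lengths²: AB² = 450, AC² = 361, BC² = 241.
Since AB² = 450 < 361 + 241 = 602, the triangle is acute, so the smallest enclosing circle is the circumcircle.
Circumcentre = (1.5, -0.5), r² = 120.5.
r = √(120.5) ≈ 10.977.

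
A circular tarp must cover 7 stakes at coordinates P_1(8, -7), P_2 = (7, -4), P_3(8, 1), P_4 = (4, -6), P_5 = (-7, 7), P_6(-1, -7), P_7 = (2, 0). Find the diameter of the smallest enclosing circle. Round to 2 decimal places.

20.52

By Welzl's lemma the MEC is supported by two points (diametrically opposite) or three points (on a circumcircle).
The farthest pair is P_1–P_5 with squared distance 421. The circle on this segment as diameter has centre (0.5, 0) and r² = 421/4 = 105.25.
Check P_2: distance² to centre = 58.25 ≤ 105.25, so it lies inside.
All remaining points lie in this disk, and no smaller disk contains both endpoints, so this is the minimum enclosing circle.
Diameter = 2r = 2√(105.25) ≈ 20.52.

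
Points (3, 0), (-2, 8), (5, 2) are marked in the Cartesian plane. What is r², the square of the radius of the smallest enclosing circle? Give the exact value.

7565/338

Call the three points A, B, C in the order given.
Side lengths²: AB² = 89, AC² = 8, BC² = 85.
Since AB² = 89 < 85 + 8 = 93, the triangle is acute, so the smallest enclosing circle is the circumcircle.
Circumcentre = (21/26, 109/26), r² = 7565/338.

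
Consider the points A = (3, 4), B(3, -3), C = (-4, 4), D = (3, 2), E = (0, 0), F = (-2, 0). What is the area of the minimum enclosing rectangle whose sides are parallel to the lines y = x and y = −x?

In coordinates u = x + y, v = x − y the rectangle is axis-aligned; the map (x,y)→(u,v) scales areas by 2.
u-values: 7, 0, 0, 5, 0, -2; range = 7 − (-2) = 9.
v-values: -1, 6, -8, 1, 0, -2; range = 6 − (-8) = 14.
Area = (9 × 14) / 2 = 63.

63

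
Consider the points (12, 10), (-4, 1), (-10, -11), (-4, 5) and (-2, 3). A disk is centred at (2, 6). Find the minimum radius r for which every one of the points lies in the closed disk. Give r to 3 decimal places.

The required radius is the distance from (2, 6) to the farthest point.
Squared distances: 116, 61, 433, 37, 25.
Maximum is 433, attained at (-10, -11).
r = √433 ≈ 20.809.

20.809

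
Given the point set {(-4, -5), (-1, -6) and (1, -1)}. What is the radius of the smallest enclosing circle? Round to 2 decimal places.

Call the three points A, B, C in the order given.
Side lengths²: AB² = 10, AC² = 41, BC² = 29.
Since AC² = 41 ≥ 29 + 10 = 39, the angle opposite AC is not acute, so the smallest enclosing circle has AC as diameter.
Centre = midpoint of AC = (-1.5, -3), r² = 41/4 = 10.25.
r = √(10.25) ≈ 3.20.

3.20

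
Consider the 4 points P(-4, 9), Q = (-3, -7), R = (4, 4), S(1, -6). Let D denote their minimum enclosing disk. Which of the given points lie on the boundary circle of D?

The minimum enclosing circle is determined by three boundary points: P, Q, S.
Their circumcentre is (-75/26, 27/26) with r² = 21845/338.
The farthest remaining point R is at distance² 18985/338 ≤ 21845/338.
The points at distance exactly r from the centre are P, Q, S — 3 points.

P, Q, S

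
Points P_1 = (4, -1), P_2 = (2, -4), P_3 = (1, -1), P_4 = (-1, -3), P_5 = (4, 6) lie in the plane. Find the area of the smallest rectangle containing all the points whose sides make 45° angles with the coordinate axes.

In coordinates u = x + y, v = x − y the rectangle is axis-aligned; the map (x,y)→(u,v) scales areas by 2.
u-values: 3, -2, 0, -4, 10; range = 10 − (-4) = 14.
v-values: 5, 6, 2, 2, -2; range = 6 − (-2) = 8.
Area = (14 × 8) / 2 = 56.

56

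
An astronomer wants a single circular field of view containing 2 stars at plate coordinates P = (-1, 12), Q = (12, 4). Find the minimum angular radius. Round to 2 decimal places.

The smallest circle enclosing two points has them as diameter endpoints.
Centre = midpoint = (5.5, 8); r² = |PQ|²/4 = 233/4 = 58.25.
r = √(58.25) ≈ 7.63.

7.63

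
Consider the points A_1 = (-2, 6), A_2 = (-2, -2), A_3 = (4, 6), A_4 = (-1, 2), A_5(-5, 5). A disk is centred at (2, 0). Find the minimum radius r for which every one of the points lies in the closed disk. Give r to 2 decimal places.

The required radius is the distance from (2, 0) to the farthest point.
Squared distances: 52, 20, 40, 13, 74.
Maximum is 74, attained at A_5.
r = √74 ≈ 8.60.

8.60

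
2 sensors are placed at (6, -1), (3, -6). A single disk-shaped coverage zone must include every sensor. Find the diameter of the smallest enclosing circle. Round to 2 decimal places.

5.83

The smallest circle enclosing two points has them as diameter endpoints.
Centre = midpoint = (4.5, -3.5); r² = |(6, -1)−(3, -6)|²/4 = 34/4 = 8.5.
Diameter = 2r = 2√(8.5) ≈ 5.83.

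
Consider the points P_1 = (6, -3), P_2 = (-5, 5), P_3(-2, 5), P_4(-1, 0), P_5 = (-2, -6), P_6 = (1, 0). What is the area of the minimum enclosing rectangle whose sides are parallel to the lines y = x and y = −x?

In coordinates u = x + y, v = x − y the rectangle is axis-aligned; the map (x,y)→(u,v) scales areas by 2.
u-values: 3, 0, 3, -1, -8, 1; range = 3 − (-8) = 11.
v-values: 9, -10, -7, -1, 4, 1; range = 9 − (-10) = 19.
Area = (11 × 19) / 2 = 104.5.

104.5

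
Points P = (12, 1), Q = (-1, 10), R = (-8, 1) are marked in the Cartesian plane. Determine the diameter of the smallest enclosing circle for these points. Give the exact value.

Side lengths²: PQ² = 250, PR² = 400, QR² = 130.
Since PR² = 400 ≥ 250 + 130 = 380, the angle opposite PR is not acute, so the smallest enclosing circle has PR as diameter.
Centre = midpoint of PR = (2, 1), r² = 400/4 = 100.
Diameter = 2r = 2√100 = 20.

20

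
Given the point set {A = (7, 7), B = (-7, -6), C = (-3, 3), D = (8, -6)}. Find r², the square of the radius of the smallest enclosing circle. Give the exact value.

31025/338

The minimum enclosing circle is determined by three boundary points: A, B, D.
Their circumcentre is (0.5, -1/26) with r² = 31025/338.
The farthest remaining point C is at distance² 7261/338 ≤ 31025/338.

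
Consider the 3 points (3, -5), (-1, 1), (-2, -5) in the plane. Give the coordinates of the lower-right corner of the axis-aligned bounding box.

x-range [-2, 3], y-range [-5, 1].
The lower-right corner is (3, -5).

(3, -5)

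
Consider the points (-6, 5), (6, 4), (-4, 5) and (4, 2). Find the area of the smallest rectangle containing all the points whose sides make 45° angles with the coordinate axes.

In coordinates u = x + y, v = x − y the rectangle is axis-aligned; the map (x,y)→(u,v) scales areas by 2.
u-values: -1, 10, 1, 6; range = 10 − (-1) = 11.
v-values: -11, 2, -9, 2; range = 2 − (-11) = 13.
Area = (11 × 13) / 2 = 71.5.

71.5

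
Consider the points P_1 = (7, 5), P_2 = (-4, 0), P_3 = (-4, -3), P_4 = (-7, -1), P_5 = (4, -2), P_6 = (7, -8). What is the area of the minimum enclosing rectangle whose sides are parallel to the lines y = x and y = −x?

210

In coordinates u = x + y, v = x − y the rectangle is axis-aligned; the map (x,y)→(u,v) scales areas by 2.
u-values: 12, -4, -7, -8, 2, -1; range = 12 − (-8) = 20.
v-values: 2, -4, -1, -6, 6, 15; range = 15 − (-6) = 21.
Area = (20 × 21) / 2 = 210.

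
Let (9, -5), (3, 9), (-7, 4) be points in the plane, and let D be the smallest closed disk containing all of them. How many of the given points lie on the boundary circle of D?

Call the three points A, B, C in the order given.
Side lengths²: AB² = 232, AC² = 337, BC² = 125.
Since AC² = 337 < 232 + 125 = 357, the triangle is acute, so the smallest enclosing circle is the circumcircle.
Circumcentre = (43/34, -1/34), r² = 48865/578.
The points at distance exactly r from the centre are (9, -5), (3, 9), (-7, 4) — 3 points.

3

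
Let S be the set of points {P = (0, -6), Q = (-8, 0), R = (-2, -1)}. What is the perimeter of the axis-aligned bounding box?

Width = max x − min x = 0 − (-8) = 8.
Height = max y − min y = 0 − (-6) = 6.
Perimeter = 2(8 + 6) = 28.

28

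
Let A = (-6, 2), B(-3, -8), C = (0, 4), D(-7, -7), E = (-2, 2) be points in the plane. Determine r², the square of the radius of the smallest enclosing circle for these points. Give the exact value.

42.5

By Welzl's lemma the MEC is supported by two points (diametrically opposite) or three points (on a circumcircle).
The farthest pair is C–D with squared distance 170. The circle on this segment as diameter has centre (-3.5, -1.5) and r² = 170/4 = 42.5.
Check A: distance² to centre = 18.5 ≤ 42.5, so it lies inside.
All remaining points lie in this disk, and no smaller disk contains both endpoints, so this is the minimum enclosing circle.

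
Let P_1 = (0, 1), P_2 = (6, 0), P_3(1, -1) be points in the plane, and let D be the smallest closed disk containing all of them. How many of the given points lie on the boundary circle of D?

Side lengths²: P_1P_2² = 37, P_1P_3² = 5, P_2P_3² = 26.
Since P_1P_2² = 37 ≥ 26 + 5 = 31, the angle opposite P_1P_2 is not acute, so the smallest enclosing circle has P_1P_2 as diameter.
Centre = midpoint of P_1P_2 = (3, 0.5), r² = 37/4 = 9.25.
The points at distance exactly r from the centre are P_1, P_2 — 2 points.

2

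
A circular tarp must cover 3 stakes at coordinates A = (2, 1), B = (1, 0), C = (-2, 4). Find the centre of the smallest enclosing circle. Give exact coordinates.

(-3/14, 31/14)

Side lengths²: AB² = 2, AC² = 25, BC² = 25.
Since BC² = 25 < 25 + 2 = 27, the triangle is acute, so the smallest enclosing circle is the circumcircle.
Circumcentre = (-3/14, 31/14), r² = 625/98.
Centre = (-3/14, 31/14).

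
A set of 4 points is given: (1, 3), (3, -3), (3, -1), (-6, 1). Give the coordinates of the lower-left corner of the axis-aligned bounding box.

x-range [-6, 3], y-range [-3, 3].
The lower-left corner is (-6, -3).

(-6, -3)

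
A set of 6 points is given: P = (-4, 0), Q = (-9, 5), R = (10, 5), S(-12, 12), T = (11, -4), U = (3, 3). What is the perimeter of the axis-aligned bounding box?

78

Width = max x − min x = 11 − (-12) = 23.
Height = max y − min y = 12 − (-4) = 16.
Perimeter = 2(23 + 16) = 78.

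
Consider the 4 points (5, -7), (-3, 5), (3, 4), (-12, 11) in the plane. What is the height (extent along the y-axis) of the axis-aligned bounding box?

18

max y = 11, min y = -7, so height = 18.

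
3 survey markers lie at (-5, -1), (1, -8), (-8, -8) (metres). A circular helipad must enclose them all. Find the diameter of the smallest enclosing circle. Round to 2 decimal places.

10.03

Call the three points A, B, C in the order given.
Side lengths²: AB² = 85, AC² = 58, BC² = 81.
Since AB² = 85 < 81 + 58 = 139, the triangle is acute, so the smallest enclosing circle is the circumcircle.
Circumcentre = (-3.5, -81/14), r² = 2465/98.
Diameter = 2r = 2√(2465/98) ≈ 10.03.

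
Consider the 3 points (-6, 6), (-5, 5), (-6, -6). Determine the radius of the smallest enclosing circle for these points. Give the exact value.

Call the three points A, B, C in the order given.
Side lengths²: AB² = 2, AC² = 144, BC² = 122.
Since AC² = 144 ≥ 122 + 2 = 124, the angle opposite AC is not acute, so the smallest enclosing circle has AC as diameter.
Centre = midpoint of AC = (-6, 0), r² = 144/4 = 36.
r = √36 = 6.

6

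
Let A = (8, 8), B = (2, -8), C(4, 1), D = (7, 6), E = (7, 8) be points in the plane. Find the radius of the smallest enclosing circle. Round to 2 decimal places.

8.54

The minimum enclosing circle of a finite set is fixed by two of the points (as a diameter) or three (as a circumcircle).
The farthest pair is A–B with squared distance 292. The circle on this segment as diameter has centre (5, 0) and r² = 292/4 = 73.
Check C: distance² to centre = 2 ≤ 73, so it lies inside.
All remaining points lie in this disk, and no smaller disk contains both endpoints, so this is the minimum enclosing circle.
r = √73 ≈ 8.54.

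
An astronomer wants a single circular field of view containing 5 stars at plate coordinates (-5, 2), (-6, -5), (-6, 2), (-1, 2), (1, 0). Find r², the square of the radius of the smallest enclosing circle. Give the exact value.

By Welzl's lemma the MEC is supported by two points (diametrically opposite) or three points (on a circumcircle).
The minimum enclosing circle is determined by three boundary points: (-6, -5), (-6, 2), (1, 0).
Their circumcentre is (-45/14, -1.5) with r² = 1961/98.
The farthest remaining point (-1, 2) is at distance² 1681/98 ≤ 1961/98.

1961/98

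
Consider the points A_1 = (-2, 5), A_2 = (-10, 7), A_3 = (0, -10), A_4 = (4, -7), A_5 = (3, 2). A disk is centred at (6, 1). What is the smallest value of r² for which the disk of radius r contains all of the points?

The required radius is the distance from (6, 1) to the farthest point.
Squared distances: 80, 292, 157, 68, 10.
Maximum is 292, attained at A_2.

292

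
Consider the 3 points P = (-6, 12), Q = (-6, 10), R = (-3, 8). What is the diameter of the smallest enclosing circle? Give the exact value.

5

Side lengths²: PQ² = 4, PR² = 25, QR² = 13.
Since PR² = 25 ≥ 13 + 4 = 17, the angle opposite PR is not acute, so the smallest enclosing circle has PR as diameter.
Centre = midpoint of PR = (-4.5, 10), r² = 25/4 = 6.25.
Diameter = 2r = 2√(6.25) = 5.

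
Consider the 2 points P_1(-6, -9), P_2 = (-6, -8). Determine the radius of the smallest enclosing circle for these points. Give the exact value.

The smallest circle enclosing two points has them as diameter endpoints.
Centre = midpoint = (-6, -8.5); r² = |P_1P_2|²/4 = 1/4 = 0.25.
r = √(0.25) = 0.5.

0.5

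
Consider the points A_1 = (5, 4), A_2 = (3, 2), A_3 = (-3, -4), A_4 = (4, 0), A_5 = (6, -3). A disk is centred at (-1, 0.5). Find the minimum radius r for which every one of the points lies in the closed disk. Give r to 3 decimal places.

The required radius is the distance from (-1, 0.5) to the farthest point.
Squared distances: 48.25, 18.25, 24.25, 25.25, 61.25.
Maximum is 61.25, attained at A_5.
r = √(61.25) ≈ 7.826.

7.826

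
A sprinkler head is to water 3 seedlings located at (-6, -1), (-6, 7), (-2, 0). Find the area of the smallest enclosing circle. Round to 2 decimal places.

54.24

Call the three points A, B, C in the order given.
Side lengths²: AB² = 64, AC² = 17, BC² = 65.
Since BC² = 65 < 64 + 17 = 81, the triangle is acute, so the smallest enclosing circle is the circumcircle.
Circumcentre = (-4.875, 3), r² = 17.265625.
Area = π·r² = π·17.265625 ≈ 54.24.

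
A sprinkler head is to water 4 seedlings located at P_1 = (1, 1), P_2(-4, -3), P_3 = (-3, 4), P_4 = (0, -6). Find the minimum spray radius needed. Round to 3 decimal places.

A smallest enclosing disk is always determined by at most three of the input points on its boundary.
The farthest pair is P_3–P_4 with squared distance 109. The circle on this segment as diameter has centre (-1.5, -1) and r² = 109/4 = 27.25.
Check P_1: distance² to centre = 10.25 ≤ 27.25, so it lies inside.
All remaining points lie in this disk, and no smaller disk contains both endpoints, so this is the minimum enclosing circle.
r = √(27.25) ≈ 5.220.

5.220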